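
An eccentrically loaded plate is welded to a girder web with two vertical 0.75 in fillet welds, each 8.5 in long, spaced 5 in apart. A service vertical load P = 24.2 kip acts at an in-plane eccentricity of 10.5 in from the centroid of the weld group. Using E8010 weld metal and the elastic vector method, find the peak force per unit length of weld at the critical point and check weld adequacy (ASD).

f_max ≈ 6.84 kip/in; adequate

E80XX → F_EXX = 80 ksi.
Total weld length L_w = 17 in. Treat welds as unit-width lines.
Polar moment about centroid: J = 2[d³/12 + d(b/2)²] = 2[8.5³/12 + 8.5×2.5²] = 208.6 in³.
Direct shear f_v = P/L_w = 24.2 / 17 = 1.424 kip/in (vertical).
Torsion M = P·e = 24.2 × 10.5 = 254.1 kip·in.
Critical point at (x, y) = (2.5, 4.25) from centroid. f_tx = M·y/J = 5.177 kip/in; f_ty = M·x/J = 3.045 kip/in.
Resultant f_max = √[f_tx² + (f_v + f_ty)²] = √[5.177² + (1.424 + 3.045)²] = 6.839 kip/in.
Capacity per unit length: r_n/Ω = (1/2.0) × 0.6 × 80 × (0.707 × 0.75) = 12.73 kip/in.
6.839 ≤ 12.73 → adequate.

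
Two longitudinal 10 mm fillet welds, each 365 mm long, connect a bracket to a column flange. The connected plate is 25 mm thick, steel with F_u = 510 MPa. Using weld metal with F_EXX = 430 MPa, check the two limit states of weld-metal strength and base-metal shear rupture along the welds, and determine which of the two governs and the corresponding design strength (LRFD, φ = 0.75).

φR_n ≈ 999 kN (weld metal governs)

t_e = 0.707 × 10 = 7.07 mm; L = 730 mm.
Weld metal: φR_n = 0.75 × 0.6 × 430 × 7.07 × 730 × 10⁻³ = 998.7 kN.
Base metal (shear rupture): φR_n = 0.75 × 0.6 × 510 × 25 × 730 × 10⁻³ = 4188 kN.
Governing: weld metal.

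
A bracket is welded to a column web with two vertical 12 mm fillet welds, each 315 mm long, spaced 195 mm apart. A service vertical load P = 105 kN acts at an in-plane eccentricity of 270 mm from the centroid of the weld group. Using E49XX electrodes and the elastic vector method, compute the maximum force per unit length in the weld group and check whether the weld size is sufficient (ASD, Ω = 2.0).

f_max ≈ 574 N/mm; adequate

E49XX → F_EXX = 490 MPa.
Total weld length L_w = 630 mm. Treat welds as unit-width lines.
Polar moment about centroid: J = 2[d³/12 + d(b/2)²] = 2[315³/12 + 315×97.5²] = 11200000 mm³.
Direct shear f_v = P/L_w = 105×10³ / 630 = 166.7 N/mm (vertical).
Torsion M = P·e = 105×10³ × 270 = 28350000 N·mm.
Critical point at (x, y) = (97.5, 157.5) from centroid. f_tx = M·y/J = 398.7 N/mm; f_ty = M·x/J = 246.8 N/mm.
Resultant f_max = √[f_tx² + (f_v + f_ty)²] = √[398.7² + (166.7 + 246.8)²] = 574.4 N/mm.
Capacity per unit length: r_n/Ω = (1/2.0) × 0.6 × 490 × (0.707 × 12) = 1247 N/mm.
574.4 ≤ 1247 → adequate.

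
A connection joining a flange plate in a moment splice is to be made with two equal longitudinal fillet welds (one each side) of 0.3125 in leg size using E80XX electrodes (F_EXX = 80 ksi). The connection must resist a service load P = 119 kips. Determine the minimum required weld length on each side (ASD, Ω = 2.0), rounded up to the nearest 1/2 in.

L = 11.5 in on each side

Throat t_e = 0.707 × 0.3125 = 0.2209 in.
r_n/Ω = (0.6 × 80 × 0.2209) / 2.0 = 5.302 kip/in.
L_req = P / (r_n/Ω) = 119 / 5.302 = 22.44 in total.
Per side: 22.44 / 2 = 11.22 in.
Round up → use L = 11.5 in on each side.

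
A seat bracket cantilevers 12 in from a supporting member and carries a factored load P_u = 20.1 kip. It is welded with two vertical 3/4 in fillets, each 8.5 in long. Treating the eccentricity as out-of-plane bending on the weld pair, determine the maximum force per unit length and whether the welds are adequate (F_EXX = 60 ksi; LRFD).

L_w = 2 × 8.5 = 17 in; section modulus (unit throat) S = 2 × L²/6 = 24.08 in².
Direct shear f_v = P/L_w = 20.1/17 = 1.182 kip/in.
Moment M = P × e = 20.1 × 12 = 241.2 kip·in; bending f_b = M/S = 10.02 kip/in.
f_max = √(f_v² + f_b²) = √(1.182² + 10.02²) = 10.08 kip/in.
φr_n = 0.75 × 0.6 × 60 × (0.707 × 0.75) = 14.32 kip/in → adequate.

f_max ≈ 10.1 kip/in; adequate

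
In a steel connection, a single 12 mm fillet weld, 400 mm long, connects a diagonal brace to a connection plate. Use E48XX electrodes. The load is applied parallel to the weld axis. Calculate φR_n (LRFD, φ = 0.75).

φR_n ≈ 733 kN

E48XX → F_EXX = 480 MPa.
Effective throat t_e = 0.707 × 12 = 8.484 mm.
Total length L = 400 mm; A_we = 8.484 × 400 = 3394 mm².
F_nw = 0.6 F_EXX = 0.6 × 480 = 288 MPa.
φR_n = 0.75 × 288 × 3394 × 10⁻³ = 733 kN.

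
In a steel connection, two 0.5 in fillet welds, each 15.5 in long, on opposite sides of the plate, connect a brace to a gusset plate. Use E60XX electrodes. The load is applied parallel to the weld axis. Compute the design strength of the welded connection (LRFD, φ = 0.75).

φR_n ≈ 296 kips

E60XX → F_EXX = 60 ksi.
Effective throat t_e = 0.707 × 0.5 = 0.3535 in.
Total length L = 31 in; A_we = 0.3535 × 31 = 10.96 in².
F_nw = 0.6 F_EXX = 0.6 × 60 = 36 ksi.
φR_n = 0.75 × 36 × 10.96 = 295.9 kips.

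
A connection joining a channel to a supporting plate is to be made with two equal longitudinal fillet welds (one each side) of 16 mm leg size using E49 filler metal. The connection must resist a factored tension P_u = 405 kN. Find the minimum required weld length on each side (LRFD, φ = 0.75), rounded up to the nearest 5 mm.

E49XX → F_EXX = 490 MPa.
Throat t_e = 0.707 × 16 = 11.31 mm.
φr_n = 0.75 × 0.6 × 490 × 11.31 × 10⁻³ = 2.494 kN/mm.
L_req = P_u / φr_n = 405 / 2.494 = 162.4 mm total.
Per side: 162.4 / 2 = 81.19 mm.
Round up → use L = 85 mm on each side.

L = 85 mm on each side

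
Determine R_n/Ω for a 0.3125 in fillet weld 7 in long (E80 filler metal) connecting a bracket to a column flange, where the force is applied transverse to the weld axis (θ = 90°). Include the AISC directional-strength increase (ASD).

R_n/Ω ≈ 55.7 kips

E80XX → F_EXX = 80 ksi.
t_e = 0.707 × 0.3125 = 0.2209 in; A_we = 0.2209 × 7 = 1.547 in².
Directional factor: 1.0 + 0.5 sin^1.5(90°) = 1.5.
F_nw = 0.6 × 80 × 1.5 = 72 ksi.
R_n/Ω = (72 × 1.547) / 2.0 = 55.68 kips.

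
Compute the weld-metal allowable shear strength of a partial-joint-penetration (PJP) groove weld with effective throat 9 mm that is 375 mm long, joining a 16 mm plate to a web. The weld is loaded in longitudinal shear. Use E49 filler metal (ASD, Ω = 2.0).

R_n/Ω ≈ 496 kN

E49XX → F_EXX = 490 MPa.
Effective throat (given) t_e = 9 mm.
A_we = 9 × 375 = 3375 mm².
F_nw = 0.6 F_EXX = 294 MPa.
R_n/Ω = (294 × 3375) / 2.0 × 10⁻³ = 496.1 kN.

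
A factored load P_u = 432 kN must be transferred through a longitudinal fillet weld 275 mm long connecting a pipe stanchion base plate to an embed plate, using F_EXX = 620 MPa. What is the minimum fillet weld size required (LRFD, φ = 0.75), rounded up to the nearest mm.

w = 8 mm

Total weld length L = 275 mm.
Required throat t_e = P_u / (φ × 0.6 F_EXX × L) = 432 / (0.75 × 0.6 × 620 × 275 × 10⁻³) = 5.63 mm.
Required leg w = t_e / 0.707 = 7.964 mm → use 8 mm.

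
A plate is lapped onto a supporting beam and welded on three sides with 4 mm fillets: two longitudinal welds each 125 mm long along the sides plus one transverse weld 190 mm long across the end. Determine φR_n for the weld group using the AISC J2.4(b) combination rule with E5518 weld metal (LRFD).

E55XX → F_EXX = 550 MPa.
t_e = 0.707 × 4 = 2.828 mm.
R_nwl = 0.6 × 550 × 2.828 × 250 × 10⁻³ = 233.3 kN (longitudinal, 2 welds).
R_nwt = 0.6 × 550 × 2.828 × 190 × 10⁻³ = 177.3 kN (transverse, base value).
(i) R_nwl + R_nwt = 410.6 kN; (ii) 0.85 R_nwl + 1.5 R_nwt = 464.3 kN.
R_n = max = 464.3 kN [governs: (ii)]; φR_n = 348.2 kN.

φR_n ≈ 348 kN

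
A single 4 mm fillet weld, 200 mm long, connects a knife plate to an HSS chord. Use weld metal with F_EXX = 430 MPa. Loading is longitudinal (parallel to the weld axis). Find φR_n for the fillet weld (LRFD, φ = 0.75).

Effective throat t_e = 0.707 × 4 = 2.828 mm.
Total length L = 200 mm; A_we = 2.828 × 200 = 565.6 mm².
F_nw = 0.6 F_EXX = 0.6 × 430 = 258 MPa.
φR_n = 0.75 × 258 × 565.6 × 10⁻³ = 109.4 kN.

φR_n ≈ 109 kN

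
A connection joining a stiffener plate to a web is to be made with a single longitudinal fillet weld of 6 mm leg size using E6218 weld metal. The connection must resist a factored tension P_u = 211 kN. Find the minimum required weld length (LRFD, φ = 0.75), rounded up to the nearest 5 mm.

E62XX → F_EXX = 620 MPa.
Throat t_e = 0.707 × 6 = 4.242 mm.
φr_n = 0.75 × 0.6 × 620 × 4.242 × 10⁻³ = 1.184 kN/mm.
L_req = P_u / φr_n = 211 / 1.184 = 178.3 mm total.
Round up → use L = 180 mm.

L = 180 mm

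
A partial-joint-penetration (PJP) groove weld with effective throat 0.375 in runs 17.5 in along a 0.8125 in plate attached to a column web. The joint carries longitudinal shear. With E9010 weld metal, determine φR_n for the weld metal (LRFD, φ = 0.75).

φR_n ≈ 266 kip

E90XX → F_EXX = 90 ksi.
Effective throat (given) t_e = 0.375 in.
A_we = 0.375 × 17.5 = 6.562 in².
F_nw = 0.6 F_EXX = 54 ksi.
φR_n = 0.75 × 54 × 6.562 = 265.8 kip.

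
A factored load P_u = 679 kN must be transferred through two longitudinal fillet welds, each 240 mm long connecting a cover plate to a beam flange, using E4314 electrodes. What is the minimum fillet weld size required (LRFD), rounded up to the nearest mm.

E43XX → F_EXX = 430 MPa.
Total weld length L = 480 mm.
Required throat t_e = P_u / (φ × 0.6 F_EXX × L) = 679 / (0.75 × 0.6 × 430 × 480 × 10⁻³) = 7.311 mm.
Required leg w = t_e / 0.707 = 10.34 mm → use 11 mm.

w = 11 mm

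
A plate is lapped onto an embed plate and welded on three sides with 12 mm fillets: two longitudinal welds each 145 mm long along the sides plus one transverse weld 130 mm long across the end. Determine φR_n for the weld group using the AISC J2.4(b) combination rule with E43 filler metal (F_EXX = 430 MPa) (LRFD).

t_e = 0.707 × 12 = 8.484 mm.
R_nwl = 0.6 × 430 × 8.484 × 290 × 10⁻³ = 634.8 kN (longitudinal, 2 welds).
R_nwt = 0.6 × 430 × 8.484 × 130 × 10⁻³ = 284.6 kN (transverse, base value).
(i) R_nwl + R_nwt = 919.3 kN; (ii) 0.85 R_nwl + 1.5 R_nwt = 966.4 kN.
R_n = max = 966.4 kN [governs: (ii)]; φR_n = 724.8 kN.

φR_n ≈ 725 kN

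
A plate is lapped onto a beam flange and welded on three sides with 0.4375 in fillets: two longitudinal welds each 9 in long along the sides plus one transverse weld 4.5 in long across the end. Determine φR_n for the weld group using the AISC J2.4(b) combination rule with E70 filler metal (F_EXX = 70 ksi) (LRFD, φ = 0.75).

φR_n ≈ 219 kips

t_e = 0.707 × 0.4375 = 0.3093 in.
R_nwl = 0.6 × 70 × 0.3093 × 18 = 233.8 kips (longitudinal, 2 welds).
R_nwt = 0.6 × 70 × 0.3093 × 4.5 = 58.46 kips (transverse, base value).
(i) R_nwl + R_nwt = 292.3 kips; (ii) 0.85 R_nwl + 1.5 R_nwt = 286.5 kips.
R_n = max = 292.3 kips [governs: (i)]; φR_n = 219.2 kips.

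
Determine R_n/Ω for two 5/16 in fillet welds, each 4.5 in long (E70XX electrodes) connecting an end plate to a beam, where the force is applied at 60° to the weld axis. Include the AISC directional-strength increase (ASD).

E70XX → F_EXX = 70 ksi.
t_e = 0.707 × 0.3125 = 0.2209 in; A_we = 0.2209 × 9 = 1.988 in².
Directional factor: 1.0 + 0.5 sin^1.5(60°) = 1.403.
F_nw = 0.6 × 70 × 1.403 = 58.92 ksi.
R_n/Ω = (58.92 × 1.988) / 2.0 = 58.58 kip.

R_n/Ω ≈ 58.6 kip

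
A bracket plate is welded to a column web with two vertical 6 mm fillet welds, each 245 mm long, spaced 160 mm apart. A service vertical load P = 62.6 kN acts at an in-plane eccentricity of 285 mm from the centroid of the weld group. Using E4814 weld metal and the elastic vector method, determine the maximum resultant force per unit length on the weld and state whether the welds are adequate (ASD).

E48XX → F_EXX = 480 MPa.
Total weld length L_w = 490 mm. Treat welds as unit-width lines.
Polar moment about centroid: J = 2[d³/12 + d(b/2)²] = 2[245³/12 + 245×80²] = 5587000 mm³.
Direct shear f_v = P/L_w = 62.6×10³ / 490 = 127.8 N/mm (vertical).
Torsion M = P·e = 62.6×10³ × 285 = 17841000 N·mm.
Critical point at (x, y) = (80, 122.5) from centroid. f_tx = M·y/J = 391.2 N/mm; f_ty = M·x/J = 255.5 N/mm.
Resultant f_max = √[f_tx² + (f_v + f_ty)²] = √[391.2² + (127.8 + 255.5)²] = 547.6 N/mm.
Capacity per unit length: r_n/Ω = (1/2.0) × 0.6 × 480 × (0.707 × 6) = 610.8 N/mm.
547.6 ≤ 610.8 → adequate.

f_max ≈ 548 N/mm; adequate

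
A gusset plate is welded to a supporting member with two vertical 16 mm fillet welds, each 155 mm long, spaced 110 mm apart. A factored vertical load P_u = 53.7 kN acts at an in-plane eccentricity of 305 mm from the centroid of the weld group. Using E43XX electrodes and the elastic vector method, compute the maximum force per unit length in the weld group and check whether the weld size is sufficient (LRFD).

E43XX → F_EXX = 430 MPa.
Total weld length L_w = 310 mm. Treat welds as unit-width lines.
Polar moment about centroid: J = 2[d³/12 + d(b/2)²] = 2[155³/12 + 155×55²] = 1558000 mm³.
Direct shear f_v = P/L_w = 53.7×10³ / 310 = 173.2 N/mm (vertical).
Torsion M = P·e = 53.7×10³ × 305 = 16378000 N·mm.
Critical point at (x, y) = (55, 77.5) from centroid. f_tx = M·y/J = 814.5 N/mm; f_ty = M·x/J = 578 N/mm.
Resultant f_max = √[f_tx² + (f_v + f_ty)²] = √[814.5² + (173.2 + 578)²] = 1108 N/mm.
Capacity per unit length: φr_n = 0.75 × 0.6 × 430 × (0.707 × 16) = 2189 N/mm.
1108 ≤ 2189 → adequate.

f_max ≈ 1110 N/mm; adequate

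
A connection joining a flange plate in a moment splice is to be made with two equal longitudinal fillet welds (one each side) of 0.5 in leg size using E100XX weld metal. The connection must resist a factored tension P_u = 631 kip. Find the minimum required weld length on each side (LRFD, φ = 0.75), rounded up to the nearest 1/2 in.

L = 20 in on each side

E100XX → F_EXX = 100 ksi.
Throat t_e = 0.707 × 0.5 = 0.3535 in.
φr_n = 0.75 × 0.6 × 100 × 0.3535 = 15.91 kip/in.
L_req = P_u / φr_n = 631 / 15.91 = 39.67 in total.
Per side: 39.67 / 2 = 19.83 in.
Round up → use L = 20 in on each side.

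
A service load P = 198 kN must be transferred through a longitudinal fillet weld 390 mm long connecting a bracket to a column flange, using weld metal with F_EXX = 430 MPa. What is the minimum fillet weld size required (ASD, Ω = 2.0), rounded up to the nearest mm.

w = 6 mm

Total weld length L = 390 mm.
Required throat t_e = P × Ω / (0.6 F_EXX × L) = 198 × 2.0 / (0.6 × 430 × 390 × 10⁻³) = 3.936 mm.
Required leg w = t_e / 0.707 = 5.567 mm → use 6 mm.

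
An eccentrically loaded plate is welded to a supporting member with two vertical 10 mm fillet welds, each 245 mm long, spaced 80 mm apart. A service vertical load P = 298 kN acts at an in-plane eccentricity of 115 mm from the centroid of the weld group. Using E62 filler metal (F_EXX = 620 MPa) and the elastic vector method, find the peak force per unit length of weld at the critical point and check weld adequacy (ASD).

f_max ≈ 1660 N/mm; NOT adequate

Total weld length L_w = 490 mm. Treat welds as unit-width lines.
Polar moment about centroid: J = 2[d³/12 + d(b/2)²] = 2[245³/12 + 245×40²] = 3235000 mm³.
Direct shear f_v = P/L_w = 298×10³ / 490 = 608.2 N/mm (vertical).
Torsion M = P·e = 298×10³ × 115 = 34270000 N·mm.
Critical point at (x, y) = (40, 122.5) from centroid. f_tx = M·y/J = 1298 N/mm; f_ty = M·x/J = 423.7 N/mm.
Resultant f_max = √[f_tx² + (f_v + f_ty)²] = √[1298² + (608.2 + 423.7)²] = 1658 N/mm.
Capacity per unit length: r_n/Ω = (1/2.0) × 0.6 × 620 × (0.707 × 10) = 1315 N/mm.
1658 > 1315 → NOT adequate.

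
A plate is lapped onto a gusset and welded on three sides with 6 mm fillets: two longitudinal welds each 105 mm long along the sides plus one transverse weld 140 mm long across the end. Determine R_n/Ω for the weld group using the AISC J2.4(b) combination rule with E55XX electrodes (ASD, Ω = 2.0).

E55XX → F_EXX = 550 MPa.
t_e = 0.707 × 6 = 4.242 mm.
R_nwl = 0.6 × 550 × 4.242 × 210 × 10⁻³ = 294 kN (longitudinal, 2 welds).
R_nwt = 0.6 × 550 × 4.242 × 140 × 10⁻³ = 196 kN (transverse, base value).
(i) R_nwl + R_nwt = 490 kN; (ii) 0.85 R_nwl + 1.5 R_nwt = 543.8 kN.
R_n = max = 543.8 kN [governs: (ii)]; R_n/Ω = 271.9 kN.

R_n/Ω ≈ 272 kN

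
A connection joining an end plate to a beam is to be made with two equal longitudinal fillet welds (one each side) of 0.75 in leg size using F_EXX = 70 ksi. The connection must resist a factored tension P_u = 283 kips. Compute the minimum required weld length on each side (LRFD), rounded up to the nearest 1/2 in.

L = 8.5 in on each side

Throat t_e = 0.707 × 0.75 = 0.5302 in.
φr_n = 0.75 × 0.6 × 70 × 0.5302 = 16.7 kips/in.
L_req = P_u / φr_n = 283 / 16.7 = 16.94 in total.
Per side: 16.94 / 2 = 8.472 in.
Round up → use L = 8.5 in on each side.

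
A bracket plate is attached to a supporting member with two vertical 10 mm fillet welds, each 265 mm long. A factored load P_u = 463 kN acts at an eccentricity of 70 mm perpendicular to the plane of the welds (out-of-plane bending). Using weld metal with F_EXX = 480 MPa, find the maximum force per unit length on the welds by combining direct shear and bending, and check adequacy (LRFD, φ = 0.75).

f_max ≈ 1640 N/mm; NOT adequate

L_w = 2 × 265 = 530 mm; section modulus (unit throat) S = 2 × L²/6 = 23410 mm².
Direct shear f_v = P/L_w = 463×10³/530 = 873.6 N/mm.
Moment M = P × e = 463×10³ × 70 = 32410000 N·mm; bending f_b = M/S = 1385 N/mm.
f_max = √(f_v² + f_b²) = √(873.6² + 1385²) = 1637 N/mm.
φr_n = 0.75 × 0.6 × 480 × (0.707 × 10) = 1527 N/mm → NOT adequate.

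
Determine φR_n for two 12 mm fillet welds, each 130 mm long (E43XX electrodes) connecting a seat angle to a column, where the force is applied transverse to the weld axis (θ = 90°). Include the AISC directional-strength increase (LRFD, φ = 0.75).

φR_n ≈ 640 kN

E43XX → F_EXX = 430 MPa.
t_e = 0.707 × 12 = 8.484 mm; A_we = 8.484 × 260 = 2206 mm².
Directional factor: 1.0 + 0.5 sin^1.5(90°) = 1.5.
F_nw = 0.6 × 430 × 1.5 = 387 MPa.
φR_n = 0.75 × 387 × 2206 × 10⁻³ = 640.2 kN.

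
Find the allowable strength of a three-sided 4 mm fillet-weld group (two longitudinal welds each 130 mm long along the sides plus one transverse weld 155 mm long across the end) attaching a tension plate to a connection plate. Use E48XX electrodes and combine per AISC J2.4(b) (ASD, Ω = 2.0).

R_n/Ω ≈ 185 kN

E48XX → F_EXX = 480 MPa.
t_e = 0.707 × 4 = 2.828 mm.
R_nwl = 0.6 × 480 × 2.828 × 260 × 10⁻³ = 211.8 kN (longitudinal, 2 welds).
R_nwt = 0.6 × 480 × 2.828 × 155 × 10⁻³ = 126.2 kN (transverse, base value).
(i) R_nwl + R_nwt = 338 kN; (ii) 0.85 R_nwl + 1.5 R_nwt = 369.4 kN.
R_n = max = 369.4 kN [governs: (ii)]; R_n/Ω = 184.7 kN.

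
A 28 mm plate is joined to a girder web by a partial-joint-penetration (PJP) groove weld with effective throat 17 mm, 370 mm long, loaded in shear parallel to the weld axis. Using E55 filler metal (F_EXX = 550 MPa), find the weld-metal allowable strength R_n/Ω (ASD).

R_n/Ω ≈ 1040 kN

Effective throat (given) t_e = 17 mm.
A_we = 17 × 370 = 6290 mm².
F_nw = 0.6 F_EXX = 330 MPa.
R_n/Ω = (330 × 6290) / 2.0 × 10⁻³ = 1038 kN.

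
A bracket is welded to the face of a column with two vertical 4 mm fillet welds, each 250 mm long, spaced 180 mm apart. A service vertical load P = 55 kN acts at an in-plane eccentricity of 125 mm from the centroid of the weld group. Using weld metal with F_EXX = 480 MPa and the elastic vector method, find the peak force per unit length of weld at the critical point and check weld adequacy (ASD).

Total weld length L_w = 500 mm. Treat welds as unit-width lines.
Polar moment about centroid: J = 2[d³/12 + d(b/2)²] = 2[250³/12 + 250×90²] = 6654000 mm³.
Direct shear f_v = P/L_w = 55×10³ / 500 = 110 N/mm (vertical).
Torsion M = P·e = 55×10³ × 125 = 6875000 N·mm.
Critical point at (x, y) = (90, 125) from centroid. f_tx = M·y/J = 129.1 N/mm; f_ty = M·x/J = 92.99 N/mm.
Resultant f_max = √[f_tx² + (f_v + f_ty)²] = √[129.1² + (110 + 92.99)²] = 240.6 N/mm.
Capacity per unit length: r_n/Ω = (1/2.0) × 0.6 × 480 × (0.707 × 4) = 407.2 N/mm.
240.6 ≤ 407.2 → adequate.

f_max ≈ 241 N/mm; adequate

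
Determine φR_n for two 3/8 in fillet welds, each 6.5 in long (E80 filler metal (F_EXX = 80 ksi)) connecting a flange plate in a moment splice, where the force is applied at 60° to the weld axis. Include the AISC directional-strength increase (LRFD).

φR_n ≈ 174 kips

t_e = 0.707 × 0.375 = 0.2651 in; A_we = 0.2651 × 13 = 3.447 in².
Directional factor: 1.0 + 0.5 sin^1.5(60°) = 1.403.
F_nw = 0.6 × 80 × 1.403 = 67.34 ksi.
φR_n = 0.75 × 67.34 × 3.447 = 174.1 kips.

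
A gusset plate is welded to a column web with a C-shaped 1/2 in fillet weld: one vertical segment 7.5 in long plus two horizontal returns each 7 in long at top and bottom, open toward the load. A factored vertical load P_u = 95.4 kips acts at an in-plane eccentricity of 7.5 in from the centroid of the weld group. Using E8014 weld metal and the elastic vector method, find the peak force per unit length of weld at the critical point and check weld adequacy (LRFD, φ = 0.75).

f_max ≈ 16.1 kip/in; NOT adequate

E80XX → F_EXX = 80 ksi.
Total weld length L_w = 21.5 in. Treat welds as unit-width lines.
Centroid: x̄ = 2×7×3.5 / 21.5 = 2.279 in from the vertical weld.
Polar moment about centroid: J = I_x + I_y = [7.5³/12 + 2×7×3.75²] + [7.5×2.279² + 2(7³/12 + 7×1.221²)] = 349 in³.
Direct shear f_v = P/L_w = 95.4 / 21.5 = 4.437 kip/in (vertical).
Torsion M = P·e = 95.4 × 7.5 = 715.5 kip·in.
Critical point at (x, y) = (4.721, 3.75) from centroid. f_tx = M·y/J = 7.688 kip/in; f_ty = M·x/J = 9.678 kip/in.
Resultant f_max = √[f_tx² + (f_v + f_ty)²] = √[7.688² + (4.437 + 9.678)²] = 16.07 kip/in.
Capacity per unit length: φr_n = 0.75 × 0.6 × 80 × (0.707 × 0.5) = 12.73 kip/in.
16.07 > 12.73 → NOT adequate.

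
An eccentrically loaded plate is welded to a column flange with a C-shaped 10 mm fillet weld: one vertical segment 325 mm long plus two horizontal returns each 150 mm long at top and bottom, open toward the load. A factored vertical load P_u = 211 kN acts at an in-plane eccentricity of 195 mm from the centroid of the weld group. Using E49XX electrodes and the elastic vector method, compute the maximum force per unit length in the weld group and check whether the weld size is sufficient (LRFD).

E49XX → F_EXX = 490 MPa.
Total weld length L_w = 625 mm. Treat welds as unit-width lines.
Centroid: x̄ = 2×150×75 / 625 = 36 mm from the vertical weld.
Polar moment about centroid: J = I_x + I_y = [325³/12 + 2×150×162.5²] + [325×36² + 2(150³/12 + 150×39²)] = 12220000 mm³.
Direct shear f_v = P/L_w = 211×10³ / 625 = 337.6 N/mm (vertical).
Torsion M = P·e = 211×10³ × 195 = 41145000 N·mm.
Critical point at (x, y) = (114, 162.5) from centroid. f_tx = M·y/J = 547 N/mm; f_ty = M·x/J = 383.8 N/mm.
Resultant f_max = √[f_tx² + (f_v + f_ty)²] = √[547² + (337.6 + 383.8)²] = 905.3 N/mm.
Capacity per unit length: φr_n = 0.75 × 0.6 × 490 × (0.707 × 10) = 1559 N/mm.
905.3 ≤ 1559 → adequate.

f_max ≈ 905 N/mm; adequate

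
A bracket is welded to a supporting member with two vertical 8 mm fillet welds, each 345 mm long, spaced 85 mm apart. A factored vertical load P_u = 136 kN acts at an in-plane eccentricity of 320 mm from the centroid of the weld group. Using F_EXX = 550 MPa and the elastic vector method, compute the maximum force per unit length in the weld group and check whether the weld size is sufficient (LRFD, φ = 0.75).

Total weld length L_w = 690 mm. Treat welds as unit-width lines.
Polar moment about centroid: J = 2[d³/12 + d(b/2)²] = 2[345³/12 + 345×42.5²] = 8090000 mm³.
Direct shear f_v = P/L_w = 136×10³ / 690 = 197.1 N/mm (vertical).
Torsion M = P·e = 136×10³ × 320 = 43520000 N·mm.
Critical point at (x, y) = (42.5, 172.5) from centroid. f_tx = M·y/J = 927.9 N/mm; f_ty = M·x/J = 228.6 N/mm.
Resultant f_max = √[f_tx² + (f_v + f_ty)²] = √[927.9² + (197.1 + 228.6)²] = 1021 N/mm.
Capacity per unit length: φr_n = 0.75 × 0.6 × 550 × (0.707 × 8) = 1400 N/mm.
1021 ≤ 1400 → adequate.

f_max ≈ 1020 N/mm; adequate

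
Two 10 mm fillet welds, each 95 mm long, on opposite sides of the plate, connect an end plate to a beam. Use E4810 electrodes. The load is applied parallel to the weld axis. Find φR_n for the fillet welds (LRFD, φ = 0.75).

φR_n ≈ 290 kN

E48XX → F_EXX = 480 MPa.
Effective throat t_e = 0.707 × 10 = 7.07 mm.
Total length L = 190 mm; A_we = 7.07 × 190 = 1343 mm².
F_nw = 0.6 F_EXX = 0.6 × 480 = 288 MPa.
φR_n = 0.75 × 288 × 1343 × 10⁻³ = 290.2 kN.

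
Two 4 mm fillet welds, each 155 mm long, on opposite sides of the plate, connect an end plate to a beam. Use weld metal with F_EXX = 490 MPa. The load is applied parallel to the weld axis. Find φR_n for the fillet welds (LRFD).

Effective throat t_e = 0.707 × 4 = 2.828 mm.
Total length L = 310 mm; A_we = 2.828 × 310 = 876.7 mm².
F_nw = 0.6 F_EXX = 0.6 × 490 = 294 MPa.
φR_n = 0.75 × 294 × 876.7 × 10⁻³ = 193.3 kN.

φR_n ≈ 193 kN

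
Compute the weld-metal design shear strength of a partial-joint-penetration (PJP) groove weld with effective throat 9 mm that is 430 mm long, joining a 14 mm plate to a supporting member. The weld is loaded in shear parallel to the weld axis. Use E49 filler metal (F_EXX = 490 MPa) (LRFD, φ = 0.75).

φR_n ≈ 853 kN

Effective throat (given) t_e = 9 mm.
A_we = 9 × 430 = 3870 mm².
F_nw = 0.6 F_EXX = 294 MPa.
φR_n = 0.75 × 294 × 3870 × 10⁻³ = 853.3 kN.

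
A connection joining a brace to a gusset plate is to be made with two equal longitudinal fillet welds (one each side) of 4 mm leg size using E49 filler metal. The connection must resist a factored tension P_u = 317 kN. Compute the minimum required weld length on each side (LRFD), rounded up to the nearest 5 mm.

E49XX → F_EXX = 490 MPa.
Throat t_e = 0.707 × 4 = 2.828 mm.
φr_n = 0.75 × 0.6 × 490 × 2.828 × 10⁻³ = 0.6236 kN/mm.
L_req = P_u / φr_n = 317 / 0.6236 = 508.4 mm total.
Per side: 508.4 / 2 = 254.2 mm.
Round up → use L = 255 mm on each side.

L = 255 mm on each side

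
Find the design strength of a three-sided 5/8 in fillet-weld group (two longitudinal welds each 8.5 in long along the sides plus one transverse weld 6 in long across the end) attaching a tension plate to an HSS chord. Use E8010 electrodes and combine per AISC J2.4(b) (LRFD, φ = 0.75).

E80XX → F_EXX = 80 ksi.
t_e = 0.707 × 0.625 = 0.4419 in.
R_nwl = 0.6 × 80 × 0.4419 × 17 = 360.6 kip (longitudinal, 2 welds).
R_nwt = 0.6 × 80 × 0.4419 × 6 = 127.3 kip (transverse, base value).
(i) R_nwl + R_nwt = 487.8 kip; (ii) 0.85 R_nwl + 1.5 R_nwt = 497.4 kip.
R_n = max = 497.4 kip [governs: (ii)]; φR_n = 373 kip.

φR_n ≈ 373 kip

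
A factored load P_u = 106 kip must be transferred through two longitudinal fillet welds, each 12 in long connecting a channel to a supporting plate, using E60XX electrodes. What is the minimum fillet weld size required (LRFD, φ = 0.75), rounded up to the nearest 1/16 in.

E60XX → F_EXX = 60 ksi.
Total weld length L = 24 in.
Required throat t_e = P_u / (φ × 0.6 F_EXX × L) = 106 / (0.75 × 0.6 × 60 × 24) = 0.1636 in.
Required leg w = t_e / 0.707 = 0.2314 in → use 1/4 in.

w = 1/4 in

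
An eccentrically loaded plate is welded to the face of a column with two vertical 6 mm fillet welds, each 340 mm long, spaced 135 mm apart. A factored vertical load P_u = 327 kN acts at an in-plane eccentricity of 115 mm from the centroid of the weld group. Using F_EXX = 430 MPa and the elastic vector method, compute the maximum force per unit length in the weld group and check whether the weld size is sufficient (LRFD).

f_max ≈ 996 N/mm; NOT adequate

Total weld length L_w = 680 mm. Treat welds as unit-width lines.
Polar moment about centroid: J = 2[d³/12 + d(b/2)²] = 2[340³/12 + 340×67.5²] = 9649000 mm³.
Direct shear f_v = P/L_w = 327×10³ / 680 = 480.9 N/mm (vertical).
Torsion M = P·e = 327×10³ × 115 = 37605000 N·mm.
Critical point at (x, y) = (67.5, 170) from centroid. f_tx = M·y/J = 662.5 N/mm; f_ty = M·x/J = 263.1 N/mm.
Resultant f_max = √[f_tx² + (f_v + f_ty)²] = √[662.5² + (480.9 + 263.1)²] = 996.2 N/mm.
Capacity per unit length: φr_n = 0.75 × 0.6 × 430 × (0.707 × 6) = 820.8 N/mm.
996.2 > 820.8 → NOT adequate.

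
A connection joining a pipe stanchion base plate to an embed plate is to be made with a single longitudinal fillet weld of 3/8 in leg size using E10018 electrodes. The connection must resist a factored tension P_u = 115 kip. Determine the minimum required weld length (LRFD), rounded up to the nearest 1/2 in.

L = 10 in

E100XX → F_EXX = 100 ksi.
Throat t_e = 0.707 × 0.375 = 0.2651 in.
φr_n = 0.75 × 0.6 × 100 × 0.2651 = 11.93 kip/in.
L_req = P_u / φr_n = 115 / 11.93 = 9.639 in total.
Round up → use L = 10 in.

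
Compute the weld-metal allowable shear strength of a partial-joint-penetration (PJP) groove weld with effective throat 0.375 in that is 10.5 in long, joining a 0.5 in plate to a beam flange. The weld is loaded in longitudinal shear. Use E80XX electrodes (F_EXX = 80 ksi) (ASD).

R_n/Ω ≈ 94.5 kips

Effective throat (given) t_e = 0.375 in.
A_we = 0.375 × 10.5 = 3.938 in².
F_nw = 0.6 F_EXX = 48 ksi.
R_n/Ω = (48 × 3.938) / 2.0 = 94.5 kips.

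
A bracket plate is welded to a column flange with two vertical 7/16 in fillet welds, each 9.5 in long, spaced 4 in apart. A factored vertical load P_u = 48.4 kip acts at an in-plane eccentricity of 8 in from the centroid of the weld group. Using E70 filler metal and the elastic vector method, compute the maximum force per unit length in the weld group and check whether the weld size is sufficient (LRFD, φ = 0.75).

f_max ≈ 10.4 kip/in; NOT adequate

E70XX → F_EXX = 70 ksi.
Total weld length L_w = 19 in. Treat welds as unit-width lines.
Polar moment about centroid: J = 2[d³/12 + d(b/2)²] = 2[9.5³/12 + 9.5×2²] = 218.9 in³.
Direct shear f_v = P/L_w = 48.4 / 19 = 2.547 kip/in (vertical).
Torsion M = P·e = 48.4 × 8 = 387.2 kip·in.
Critical point at (x, y) = (2, 4.75) from centroid. f_tx = M·y/J = 8.402 kip/in; f_ty = M·x/J = 3.538 kip/in.
Resultant f_max = √[f_tx² + (f_v + f_ty)²] = √[8.402² + (2.547 + 3.538)²] = 10.37 kip/in.
Capacity per unit length: φr_n = 0.75 × 0.6 × 70 × (0.707 × 0.4375) = 9.743 kip/in.
10.37 > 9.743 → NOT adequate.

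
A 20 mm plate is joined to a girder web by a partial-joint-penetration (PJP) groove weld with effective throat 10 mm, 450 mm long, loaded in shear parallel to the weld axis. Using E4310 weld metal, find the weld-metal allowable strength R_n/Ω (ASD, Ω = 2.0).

R_n/Ω ≈ 580 kN

E43XX → F_EXX = 430 MPa.
Effective throat (given) t_e = 10 mm.
A_we = 10 × 450 = 4500 mm².
F_nw = 0.6 F_EXX = 258 MPa.
R_n/Ω = (258 × 4500) / 2.0 × 10⁻³ = 580.5 kN.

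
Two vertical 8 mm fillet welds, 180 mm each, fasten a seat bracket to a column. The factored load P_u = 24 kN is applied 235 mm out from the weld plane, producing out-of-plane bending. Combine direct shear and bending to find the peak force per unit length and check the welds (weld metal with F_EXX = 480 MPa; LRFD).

f_max ≈ 526 N/mm; adequate

L_w = 2 × 180 = 360 mm; section modulus (unit throat) S = 2 × L²/6 = 10800 mm².
Direct shear f_v = P/L_w = 24×10³/360 = 66.67 N/mm.
Moment M = P × e = 24×10³ × 235 = 5640000 N·mm; bending f_b = M/S = 522.2 N/mm.
f_max = √(f_v² + f_b²) = √(66.67² + 522.2²) = 526.5 N/mm.
φr_n = 0.75 × 0.6 × 480 × (0.707 × 8) = 1222 N/mm → adequate.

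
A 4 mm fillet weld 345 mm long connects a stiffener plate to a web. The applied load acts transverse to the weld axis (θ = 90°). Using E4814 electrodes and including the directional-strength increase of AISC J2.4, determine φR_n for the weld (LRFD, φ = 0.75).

E48XX → F_EXX = 480 MPa.
t_e = 0.707 × 4 = 2.828 mm; A_we = 2.828 × 345 = 975.7 mm².
Directional factor: 1.0 + 0.5 sin^1.5(90°) = 1.5.
F_nw = 0.6 × 480 × 1.5 = 432 MPa.
φR_n = 0.75 × 432 × 975.7 × 10⁻³ = 316.1 kN.

φR_n ≈ 316 kN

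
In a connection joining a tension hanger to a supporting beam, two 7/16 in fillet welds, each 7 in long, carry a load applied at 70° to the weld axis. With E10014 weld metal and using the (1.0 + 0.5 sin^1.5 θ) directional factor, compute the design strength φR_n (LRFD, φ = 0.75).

φR_n ≈ 284 kip

E100XX → F_EXX = 100 ksi.
t_e = 0.707 × 0.4375 = 0.3093 in; A_we = 0.3093 × 14 = 4.33 in².
Directional factor: 1.0 + 0.5 sin^1.5(70°) = 1.455.
F_nw = 0.6 × 100 × 1.455 = 87.33 ksi.
φR_n = 0.75 × 87.33 × 4.33 = 283.6 kip.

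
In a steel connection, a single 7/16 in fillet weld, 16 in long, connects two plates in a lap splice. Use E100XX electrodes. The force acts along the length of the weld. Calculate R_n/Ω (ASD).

E100XX → F_EXX = 100 ksi.
Effective throat t_e = 0.707 × 0.4375 = 0.3093 in.
Total length L = 16 in; A_we = 0.3093 × 16 = 4.949 in².
F_nw = 0.6 F_EXX = 0.6 × 100 = 60 ksi.
R_n = 60 × 4.949 = 296.9 kip; R_n/Ω = 296.9/2.0 = 148.5 kip.

R_n/Ω ≈ 148 kip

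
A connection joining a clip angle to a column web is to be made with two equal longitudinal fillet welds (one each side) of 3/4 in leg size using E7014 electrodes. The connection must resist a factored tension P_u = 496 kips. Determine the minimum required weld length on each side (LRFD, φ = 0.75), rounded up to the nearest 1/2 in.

E70XX → F_EXX = 70 ksi.
Throat t_e = 0.707 × 0.75 = 0.5302 in.
φr_n = 0.75 × 0.6 × 70 × 0.5302 = 16.7 kips/in.
L_req = P_u / φr_n = 496 / 16.7 = 29.7 in total.
Per side: 29.7 / 2 = 14.85 in.
Round up → use L = 15 in on each side.

L = 15 in on each side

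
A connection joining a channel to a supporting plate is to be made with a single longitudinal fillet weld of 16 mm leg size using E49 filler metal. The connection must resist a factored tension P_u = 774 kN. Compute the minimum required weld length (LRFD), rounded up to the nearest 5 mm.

E49XX → F_EXX = 490 MPa.
Throat t_e = 0.707 × 16 = 11.31 mm.
φr_n = 0.75 × 0.6 × 490 × 11.31 × 10⁻³ = 2.494 kN/mm.
L_req = P_u / φr_n = 774 / 2.494 = 310.3 mm total.
Round up → use L = 315 mm.

L = 315 mm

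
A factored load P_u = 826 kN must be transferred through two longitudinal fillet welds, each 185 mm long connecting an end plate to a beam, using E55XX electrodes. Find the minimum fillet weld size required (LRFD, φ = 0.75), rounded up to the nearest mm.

E55XX → F_EXX = 550 MPa.
Total weld length L = 370 mm.
Required throat t_e = P_u / (φ × 0.6 F_EXX × L) = 826 / (0.75 × 0.6 × 550 × 370 × 10⁻³) = 9.02 mm.
Required leg w = t_e / 0.707 = 12.76 mm → use 13 mm.

w = 13 mm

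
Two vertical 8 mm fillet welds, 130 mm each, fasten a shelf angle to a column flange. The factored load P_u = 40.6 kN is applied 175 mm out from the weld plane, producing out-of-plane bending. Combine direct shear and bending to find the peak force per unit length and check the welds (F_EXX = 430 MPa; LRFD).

L_w = 2 × 130 = 260 mm; section modulus (unit throat) S = 2 × L²/6 = 5633 mm².
Direct shear f_v = P/L_w = 40.6×10³/260 = 156.2 N/mm.
Moment M = P × e = 40.6×10³ × 175 = 7105000 N·mm; bending f_b = M/S = 1261 N/mm.
f_max = √(f_v² + f_b²) = √(156.2² + 1261²) = 1271 N/mm.
φr_n = 0.75 × 0.6 × 430 × (0.707 × 8) = 1094 N/mm → NOT adequate.

f_max ≈ 1270 N/mm; NOT adequate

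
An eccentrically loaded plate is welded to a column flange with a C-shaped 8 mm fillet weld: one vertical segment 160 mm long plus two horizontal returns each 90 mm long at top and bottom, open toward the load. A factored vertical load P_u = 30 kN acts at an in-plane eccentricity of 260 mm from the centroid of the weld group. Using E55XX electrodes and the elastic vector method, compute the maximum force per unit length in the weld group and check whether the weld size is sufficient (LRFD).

f_max ≈ 514 N/mm; adequate

E55XX → F_EXX = 550 MPa.
Total weld length L_w = 340 mm. Treat welds as unit-width lines.
Centroid: x̄ = 2×90×45 / 340 = 23.82 mm from the vertical weld.
Polar moment about centroid: J = I_x + I_y = [160³/12 + 2×90×80²] + [160×23.82² + 2(90³/12 + 90×21.18²)] = 1786000 mm³.
Direct shear f_v = P/L_w = 30×10³ / 340 = 88.24 N/mm (vertical).
Torsion M = P·e = 30×10³ × 260 = 7800000 N·mm.
Critical point at (x, y) = (66.18, 80) from centroid. f_tx = M·y/J = 349.3 N/mm; f_ty = M·x/J = 289 N/mm.
Resultant f_max = √[f_tx² + (f_v + f_ty)²] = √[349.3² + (88.24 + 289)²] = 514.1 N/mm.
Capacity per unit length: φr_n = 0.75 × 0.6 × 550 × (0.707 × 8) = 1400 N/mm.
514.1 ≤ 1400 → adequate.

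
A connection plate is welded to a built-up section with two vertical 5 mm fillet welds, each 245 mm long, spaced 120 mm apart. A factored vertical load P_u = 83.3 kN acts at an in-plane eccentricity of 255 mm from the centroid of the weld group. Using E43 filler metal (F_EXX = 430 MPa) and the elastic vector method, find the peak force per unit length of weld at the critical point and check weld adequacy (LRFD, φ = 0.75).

Total weld length L_w = 490 mm. Treat welds as unit-width lines.
Polar moment about centroid: J = 2[d³/12 + d(b/2)²] = 2[245³/12 + 245×60²] = 4215000 mm³.
Direct shear f_v = P/L_w = 83.3×10³ / 490 = 170 N/mm (vertical).
Torsion M = P·e = 83.3×10³ × 255 = 21242000 N·mm.
Critical point at (x, y) = (60, 122.5) from centroid. f_tx = M·y/J = 617.3 N/mm; f_ty = M·x/J = 302.4 N/mm.
Resultant f_max = √[f_tx² + (f_v + f_ty)²] = √[617.3² + (170 + 302.4)²] = 777.3 N/mm.
Capacity per unit length: φr_n = 0.75 × 0.6 × 430 × (0.707 × 5) = 684 N/mm.
777.3 > 684 → NOT adequate.

f_max ≈ 777 N/mm; NOT adequate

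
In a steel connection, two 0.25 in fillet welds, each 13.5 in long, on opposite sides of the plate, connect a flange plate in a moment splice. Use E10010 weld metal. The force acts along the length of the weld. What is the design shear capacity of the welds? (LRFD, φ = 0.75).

φR_n ≈ 215 kip

E100XX → F_EXX = 100 ksi.
Effective throat t_e = 0.707 × 0.25 = 0.1767 in.
Total length L = 27 in; A_we = 0.1767 × 27 = 4.772 in².
F_nw = 0.6 F_EXX = 0.6 × 100 = 60 ksi.
φR_n = 0.75 × 60 × 4.772 = 214.8 kip.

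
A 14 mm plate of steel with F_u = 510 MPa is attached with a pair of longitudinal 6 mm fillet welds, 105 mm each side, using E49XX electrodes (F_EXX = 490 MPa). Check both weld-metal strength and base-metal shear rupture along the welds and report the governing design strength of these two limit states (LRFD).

t_e = 0.707 × 6 = 4.242 mm; L = 210 mm.
Weld metal: φR_n = 0.75 × 0.6 × 490 × 4.242 × 210 × 10⁻³ = 196.4 kN.
Base metal (shear rupture): φR_n = 0.75 × 0.6 × 510 × 14 × 210 × 10⁻³ = 674.7 kN.
Governing: weld metal.

φR_n ≈ 196 kN (weld metal governs)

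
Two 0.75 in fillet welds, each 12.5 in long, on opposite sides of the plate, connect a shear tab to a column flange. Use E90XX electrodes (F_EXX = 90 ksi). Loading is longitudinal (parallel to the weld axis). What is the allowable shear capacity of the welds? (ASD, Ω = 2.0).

R_n/Ω ≈ 358 kips

Effective throat t_e = 0.707 × 0.75 = 0.5302 in.
Total length L = 25 in; A_we = 0.5302 × 25 = 13.26 in².
F_nw = 0.6 F_EXX = 0.6 × 90 = 54 ksi.
R_n = 54 × 13.26 = 715.8 kips; R_n/Ω = 715.8/2.0 = 357.9 kips.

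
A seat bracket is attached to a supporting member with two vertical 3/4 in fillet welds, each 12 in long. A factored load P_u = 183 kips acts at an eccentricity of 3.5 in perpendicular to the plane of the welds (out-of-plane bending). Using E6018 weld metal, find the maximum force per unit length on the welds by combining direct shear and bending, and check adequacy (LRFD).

f_max ≈ 15.4 kip/in; NOT adequate

E60XX → F_EXX = 60 ksi.
L_w = 2 × 12 = 24 in; section modulus (unit throat) S = 2 × L²/6 = 48 in².
Direct shear f_v = P/L_w = 183/24 = 7.625 kip/in.
Moment M = P × e = 183 × 3.5 = 640.5 kip·in; bending f_b = M/S = 13.34 kip/in.
f_max = √(f_v² + f_b²) = √(7.625² + 13.34²) = 15.37 kip/in.
φr_n = 0.75 × 0.6 × 60 × (0.707 × 0.75) = 14.32 kip/in → NOT adequate.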